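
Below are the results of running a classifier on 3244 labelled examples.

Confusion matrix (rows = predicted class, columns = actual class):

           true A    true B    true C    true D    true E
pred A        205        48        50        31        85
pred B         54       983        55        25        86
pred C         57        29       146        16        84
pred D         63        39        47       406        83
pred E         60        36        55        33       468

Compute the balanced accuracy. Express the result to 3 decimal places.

Balanced accuracy = mean of per-class recall.
  A: recall = 205/439 = 0.4670
  B: recall = 983/1135 = 0.8661
  C: recall = 146/353 = 0.4136
  D: recall = 406/511 = 0.7945
  E: recall = 468/806 = 0.5806
Mean = (0.4670 + 0.8661 + 0.4136 + 0.7945 + 0.5806) / 5 = 0.624

0.624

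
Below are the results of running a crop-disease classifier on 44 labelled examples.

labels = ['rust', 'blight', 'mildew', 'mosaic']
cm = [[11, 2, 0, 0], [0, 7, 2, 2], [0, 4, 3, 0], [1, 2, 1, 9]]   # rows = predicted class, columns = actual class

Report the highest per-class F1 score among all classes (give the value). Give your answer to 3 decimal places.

0.880

Per-class F1 score (2·TP/(2·TP+FP+FN)):
  rust: TP=11, FP=2+0+0=2, FN=0+0+1=1 → 22/25 = 0.8800
  blight: TP=7, FP=0+2+2=4, FN=2+4+2=8 → 14/26 = 0.5385
  mildew: TP=3, FP=0+4+0=4, FN=0+2+1=3 → 6/13 = 0.4615
  mosaic: TP=9, FP=1+2+1=4, FN=0+2+0=2 → 18/24 = 0.7500
Highest is class 'rust' with F1 score = 0.880.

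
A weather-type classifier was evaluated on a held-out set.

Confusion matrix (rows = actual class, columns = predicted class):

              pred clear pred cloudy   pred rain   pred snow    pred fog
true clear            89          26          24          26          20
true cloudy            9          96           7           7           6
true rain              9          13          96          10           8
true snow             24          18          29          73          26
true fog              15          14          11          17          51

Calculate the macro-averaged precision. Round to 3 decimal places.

0.554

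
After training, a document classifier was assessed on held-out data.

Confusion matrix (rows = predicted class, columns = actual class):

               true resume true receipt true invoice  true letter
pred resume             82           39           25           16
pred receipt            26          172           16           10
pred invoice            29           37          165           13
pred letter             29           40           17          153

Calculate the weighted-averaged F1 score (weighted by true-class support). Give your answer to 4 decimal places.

Per-class F1 score (2·TP/(2·TP+FP+FN)):
  resume: TP=82, FP=39+25+16=80, FN=26+29+29=84 → 164/328 = 0.50000
  receipt: TP=172, FP=26+16+10=52, FN=39+37+40=116 → 344/512 = 0.67188
  invoice: TP=165, FP=29+37+13=79, FN=25+16+17=58 → 330/467 = 0.70664
  letter: TP=153, FP=29+40+17=86, FN=16+10+13=39 → 306/431 = 0.70998
Weighted-F1 score = Σ (supportᵢ/N)·F1 scoreᵢ with N=869: (166/869)·0.50000 + (288/869)·0.67188 + (223/869)·0.70664 + (192/869)·0.70998 = 0.6564

0.6564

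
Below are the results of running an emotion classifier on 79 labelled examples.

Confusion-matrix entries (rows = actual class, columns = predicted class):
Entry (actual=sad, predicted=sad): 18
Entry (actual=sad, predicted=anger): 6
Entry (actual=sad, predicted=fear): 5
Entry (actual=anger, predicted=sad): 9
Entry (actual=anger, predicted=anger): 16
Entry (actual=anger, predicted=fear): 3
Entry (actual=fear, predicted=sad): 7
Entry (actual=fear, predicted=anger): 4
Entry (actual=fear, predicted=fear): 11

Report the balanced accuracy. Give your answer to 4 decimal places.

0.5640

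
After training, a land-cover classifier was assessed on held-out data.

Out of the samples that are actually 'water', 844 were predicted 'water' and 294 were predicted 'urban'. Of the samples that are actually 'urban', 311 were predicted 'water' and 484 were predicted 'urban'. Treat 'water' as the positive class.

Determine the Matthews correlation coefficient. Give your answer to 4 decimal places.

MCC = (TP·TN − FP·FN) / √((TP+FP)(TP+FN)(TN+FP)(TN+FN))
Numerator = 844·484 − 311·294 = 317062
Denominator = √(1155·1138·795·778) = √812963358900 = 901644.8075
MCC = 317062 / 901644.8075 = 0.3516

0.3516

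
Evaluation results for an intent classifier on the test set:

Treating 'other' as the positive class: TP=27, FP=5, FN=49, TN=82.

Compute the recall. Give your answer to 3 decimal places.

Recall = TP/(TP+FN) = 27/(27+49) = 27/76 = 0.355

0.355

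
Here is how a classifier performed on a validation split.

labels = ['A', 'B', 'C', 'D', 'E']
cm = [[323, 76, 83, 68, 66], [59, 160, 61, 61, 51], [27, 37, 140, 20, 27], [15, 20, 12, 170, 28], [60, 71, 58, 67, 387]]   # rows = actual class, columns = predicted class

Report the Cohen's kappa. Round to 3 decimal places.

Observed agreement pₒ = trace/N = 1180/2147 = 0.5496
Expected agreement pₑ = Σ (rowᵢ·colᵢ)/N² = (616·484 + 392·364 + 251·354 + 245·386 + 643·559)/2147² = 0.2134
κ = (pₒ − pₑ)/(1 − pₑ) = (0.5496 − 0.2134)/(1 − 0.2134) = 0.427

0.427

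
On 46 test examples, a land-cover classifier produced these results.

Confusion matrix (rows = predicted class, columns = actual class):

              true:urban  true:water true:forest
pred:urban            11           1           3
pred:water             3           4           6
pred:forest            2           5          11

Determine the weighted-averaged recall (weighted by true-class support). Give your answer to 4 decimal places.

0.5652

Per-class recall (TP/(TP+FN)):
  urban: TP=11, FN=3+2=5 → 11/16 = 0.68750
  water: TP=4, FN=1+5=6 → 4/10 = 0.40000
  forest: TP=11, FN=3+6=9 → 11/20 = 0.55000
Weighted-recall = Σ (supportᵢ/N)·recallᵢ with N=46: (16/46)·0.68750 + (10/46)·0.40000 + (20/46)·0.55000 = 0.5652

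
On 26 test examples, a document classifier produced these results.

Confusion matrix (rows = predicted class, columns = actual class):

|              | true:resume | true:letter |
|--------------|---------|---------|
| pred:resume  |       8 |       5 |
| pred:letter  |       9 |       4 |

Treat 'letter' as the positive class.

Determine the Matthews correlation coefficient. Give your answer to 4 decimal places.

-0.0808

MCC = (TP·TN − FP·FN) / √((TP+FP)(TP+FN)(TN+FP)(TN+FN))
Numerator = 4·8 − 9·5 = -13
Denominator = √(13·9·17·13) = √25857 = 160.8011
MCC = -13 / 160.8011 = -0.0808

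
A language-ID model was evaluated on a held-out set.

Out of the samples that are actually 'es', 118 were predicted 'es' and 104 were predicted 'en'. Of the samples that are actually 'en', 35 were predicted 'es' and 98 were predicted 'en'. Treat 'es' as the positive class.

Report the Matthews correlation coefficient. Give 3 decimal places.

MCC = (TP·TN − FP·FN) / √((TP+FP)(TP+FN)(TN+FP)(TN+FN))
Numerator = 118·98 − 35·104 = 7924
Denominator = √(153·222·133·202) = √912530556 = 30208.1207
MCC = 7924 / 30208.1207 = 0.262

0.262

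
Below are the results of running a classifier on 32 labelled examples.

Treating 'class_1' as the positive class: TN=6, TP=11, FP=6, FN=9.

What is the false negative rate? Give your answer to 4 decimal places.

0.4500

FNR = FN/(FN+TP) = 9/(9+11) = 0.4500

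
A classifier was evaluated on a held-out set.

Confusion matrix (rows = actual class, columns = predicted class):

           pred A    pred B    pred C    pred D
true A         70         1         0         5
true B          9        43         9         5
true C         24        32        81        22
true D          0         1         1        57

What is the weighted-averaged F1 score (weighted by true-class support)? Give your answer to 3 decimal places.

0.688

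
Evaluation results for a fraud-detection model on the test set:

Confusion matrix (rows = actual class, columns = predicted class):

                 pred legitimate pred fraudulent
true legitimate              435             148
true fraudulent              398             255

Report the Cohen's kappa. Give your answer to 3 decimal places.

0.134

Observed agreement pₒ = trace/N = 690/1236 = 0.5583
Expected agreement pₑ = Σ (rowᵢ·colᵢ)/N² = (583·833 + 653·403)/1236² = 0.4901
κ = (pₒ − pₑ)/(1 − pₑ) = (0.5583 − 0.4901)/(1 − 0.4901) = 0.134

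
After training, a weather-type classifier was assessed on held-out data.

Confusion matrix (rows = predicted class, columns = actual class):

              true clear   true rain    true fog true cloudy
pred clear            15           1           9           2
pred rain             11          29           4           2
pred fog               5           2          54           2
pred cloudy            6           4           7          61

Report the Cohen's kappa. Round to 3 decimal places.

Observed agreement pₒ = trace/N = 159/214 = 0.7430
Expected agreement pₑ = Σ (rowᵢ·colᵢ)/N² = (37·27 + 36·46 + 74·63 + 67·78)/214² = 0.2739
κ = (pₒ − pₑ)/(1 − pₑ) = (0.7430 − 0.2739)/(1 − 0.2739) = 0.646

0.646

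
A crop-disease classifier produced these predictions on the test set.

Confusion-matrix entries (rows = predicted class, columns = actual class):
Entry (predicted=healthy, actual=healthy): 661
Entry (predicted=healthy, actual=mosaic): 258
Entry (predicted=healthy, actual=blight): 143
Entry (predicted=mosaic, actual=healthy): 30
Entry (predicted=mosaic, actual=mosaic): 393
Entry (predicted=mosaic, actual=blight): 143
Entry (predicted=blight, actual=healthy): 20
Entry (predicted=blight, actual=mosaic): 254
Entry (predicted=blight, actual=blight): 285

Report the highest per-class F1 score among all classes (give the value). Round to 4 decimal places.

Per-class F1 score (2·TP/(2·TP+FP+FN)):
  healthy: TP=661, FP=258+143=401, FN=30+20=50 → 1322/1773 = 0.74563
  mosaic: TP=393, FP=30+143=173, FN=258+254=512 → 786/1471 = 0.53433
  blight: TP=285, FP=20+254=274, FN=143+143=286 → 570/1130 = 0.50442
Highest is class 'healthy' with F1 score = 0.7456.

0.7456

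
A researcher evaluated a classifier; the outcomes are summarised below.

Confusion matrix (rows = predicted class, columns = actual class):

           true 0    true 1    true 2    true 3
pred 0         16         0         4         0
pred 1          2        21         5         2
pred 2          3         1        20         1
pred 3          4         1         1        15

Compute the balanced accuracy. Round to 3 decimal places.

Balanced accuracy = mean of per-class recall.
  0: recall = 16/25 = 0.6400
  1: recall = 21/23 = 0.9130
  2: recall = 20/30 = 0.6667
  3: recall = 15/18 = 0.8333
Mean = (0.6400 + 0.9130 + 0.6667 + 0.8333) / 4 = 0.763

0.763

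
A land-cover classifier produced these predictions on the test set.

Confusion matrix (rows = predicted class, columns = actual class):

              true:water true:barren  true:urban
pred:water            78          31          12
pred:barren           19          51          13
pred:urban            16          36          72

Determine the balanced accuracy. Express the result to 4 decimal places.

0.6216

Balanced accuracy = mean of per-class recall.
  water: recall = 78/113 = 0.69027
  barren: recall = 51/118 = 0.43220
  urban: recall = 72/97 = 0.74227
Mean = (0.69027 + 0.43220 + 0.74227) / 3 = 0.6216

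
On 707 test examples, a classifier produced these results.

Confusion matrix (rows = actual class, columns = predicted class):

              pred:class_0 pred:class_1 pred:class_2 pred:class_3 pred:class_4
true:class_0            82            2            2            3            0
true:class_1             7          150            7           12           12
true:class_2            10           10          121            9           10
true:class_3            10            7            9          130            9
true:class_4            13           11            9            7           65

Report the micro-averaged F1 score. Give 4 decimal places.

Micro-averaging pools counts across classes: ΣTP=548, ΣFP=159, ΣFN=159.
Micro-F1 score = 2·TP/(2·TP+FP+FN) on pooled counts = 0.7751 (equals overall accuracy in single-label multiclass).

0.7751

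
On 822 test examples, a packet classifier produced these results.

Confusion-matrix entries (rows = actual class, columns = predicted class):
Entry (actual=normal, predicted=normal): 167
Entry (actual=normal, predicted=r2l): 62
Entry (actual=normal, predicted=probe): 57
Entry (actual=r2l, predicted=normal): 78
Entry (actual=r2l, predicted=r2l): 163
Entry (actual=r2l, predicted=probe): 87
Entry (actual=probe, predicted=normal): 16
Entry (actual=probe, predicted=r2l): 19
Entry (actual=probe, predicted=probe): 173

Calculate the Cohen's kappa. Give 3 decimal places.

0.424

Observed agreement pₒ = trace/N = 503/822 = 0.6119
Expected agreement pₑ = Σ (rowᵢ·colᵢ)/N² = (286·261 + 328·244 + 208·317)/822² = 0.3265
κ = (pₒ − pₑ)/(1 − pₑ) = (0.6119 − 0.3265)/(1 − 0.3265) = 0.424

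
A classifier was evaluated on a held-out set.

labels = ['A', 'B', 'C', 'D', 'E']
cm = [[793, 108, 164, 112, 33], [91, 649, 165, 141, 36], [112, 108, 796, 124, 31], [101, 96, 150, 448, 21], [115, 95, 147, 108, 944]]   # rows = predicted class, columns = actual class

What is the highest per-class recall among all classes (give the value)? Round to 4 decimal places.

0.8864

Per-class recall (TP/(TP+FN)):
  A: TP=793, FN=91+112+101+115=419 → 793/1212 = 0.65429
  B: TP=649, FN=108+108+96+95=407 → 649/1056 = 0.61458
  C: TP=796, FN=164+165+150+147=626 → 796/1422 = 0.55977
  D: TP=448, FN=112+141+124+108=485 → 448/933 = 0.48017
  E: TP=944, FN=33+36+31+21=121 → 944/1065 = 0.88638
Highest is class 'E' with recall = 0.8864.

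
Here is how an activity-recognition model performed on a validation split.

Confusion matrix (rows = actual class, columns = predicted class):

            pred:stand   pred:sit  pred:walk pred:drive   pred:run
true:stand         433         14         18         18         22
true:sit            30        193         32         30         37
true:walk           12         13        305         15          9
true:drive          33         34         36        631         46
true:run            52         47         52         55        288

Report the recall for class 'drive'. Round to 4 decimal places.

One-vs-rest for 'drive': TP = diagonal; FP = other classes predicted 'drive'; FN = 'drive' predicted as other.
recall = TP/(TP+FN).
drive: TP=631, FN=33+34+36+46=149 → 631/780 = 0.80897

0.8090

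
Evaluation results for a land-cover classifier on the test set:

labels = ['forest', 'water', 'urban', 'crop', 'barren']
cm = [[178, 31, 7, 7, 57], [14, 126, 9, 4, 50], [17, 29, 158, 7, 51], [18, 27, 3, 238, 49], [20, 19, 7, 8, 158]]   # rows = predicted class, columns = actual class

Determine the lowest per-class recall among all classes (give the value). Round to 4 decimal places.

0.4329

Per-class recall (TP/(TP+FN)):
  forest: TP=178, FN=14+17+18+20=69 → 178/247 = 0.72065
  water: TP=126, FN=31+29+27+19=106 → 126/232 = 0.54310
  urban: TP=158, FN=7+9+3+7=26 → 158/184 = 0.85870
  crop: TP=238, FN=7+4+7+8=26 → 238/264 = 0.90152
  barren: TP=158, FN=57+50+51+49=207 → 158/365 = 0.43288
Lowest is class 'barren' with recall = 0.4329.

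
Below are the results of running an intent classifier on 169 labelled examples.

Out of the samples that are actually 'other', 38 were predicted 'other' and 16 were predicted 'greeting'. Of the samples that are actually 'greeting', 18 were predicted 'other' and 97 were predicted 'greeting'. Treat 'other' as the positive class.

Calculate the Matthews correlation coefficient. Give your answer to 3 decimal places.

MCC = (TP·TN − FP·FN) / √((TP+FP)(TP+FN)(TN+FP)(TN+FN))
Numerator = 38·97 − 18·16 = 3398
Denominator = √(56·54·115·113) = √39296880 = 6268.7224
MCC = 3398 / 6268.7224 = 0.542

0.542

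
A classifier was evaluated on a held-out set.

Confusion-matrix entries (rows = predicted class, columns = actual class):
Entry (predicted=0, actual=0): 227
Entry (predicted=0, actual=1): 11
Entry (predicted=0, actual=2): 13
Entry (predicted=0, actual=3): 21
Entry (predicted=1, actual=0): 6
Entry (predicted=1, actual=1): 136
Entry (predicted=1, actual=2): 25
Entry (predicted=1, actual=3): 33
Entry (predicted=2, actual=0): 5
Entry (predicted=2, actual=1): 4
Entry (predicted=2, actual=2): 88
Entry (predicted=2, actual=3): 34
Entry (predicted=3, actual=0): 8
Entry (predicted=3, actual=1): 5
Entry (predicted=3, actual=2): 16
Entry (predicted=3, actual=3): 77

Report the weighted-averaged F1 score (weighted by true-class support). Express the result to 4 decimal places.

0.7336

Per-class F1 score (2·TP/(2·TP+FP+FN)):
  0: TP=227, FP=11+13+21=45, FN=6+5+8=19 → 454/518 = 0.87645
  1: TP=136, FP=6+25+33=64, FN=11+4+5=20 → 272/356 = 0.76404
  2: TP=88, FP=5+4+34=43, FN=13+25+16=54 → 176/273 = 0.64469
  3: TP=77, FP=8+5+16=29, FN=21+33+34=88 → 154/271 = 0.56827
Weighted-F1 score = Σ (supportᵢ/N)·F1 scoreᵢ with N=709: (246/709)·0.87645 + (156/709)·0.76404 + (142/709)·0.64469 + (165/709)·0.56827 = 0.7336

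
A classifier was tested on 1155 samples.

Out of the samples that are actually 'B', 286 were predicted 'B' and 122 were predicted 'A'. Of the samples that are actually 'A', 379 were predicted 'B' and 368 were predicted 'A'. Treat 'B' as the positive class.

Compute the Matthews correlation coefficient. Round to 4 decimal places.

0.1873

MCC = (TP·TN − FP·FN) / √((TP+FP)(TP+FN)(TN+FP)(TN+FN))
Numerator = 286·368 − 379·122 = 59010
Denominator = √(665·408·747·490) = √99311259600 = 315136.8903
MCC = 59010 / 315136.8903 = 0.1873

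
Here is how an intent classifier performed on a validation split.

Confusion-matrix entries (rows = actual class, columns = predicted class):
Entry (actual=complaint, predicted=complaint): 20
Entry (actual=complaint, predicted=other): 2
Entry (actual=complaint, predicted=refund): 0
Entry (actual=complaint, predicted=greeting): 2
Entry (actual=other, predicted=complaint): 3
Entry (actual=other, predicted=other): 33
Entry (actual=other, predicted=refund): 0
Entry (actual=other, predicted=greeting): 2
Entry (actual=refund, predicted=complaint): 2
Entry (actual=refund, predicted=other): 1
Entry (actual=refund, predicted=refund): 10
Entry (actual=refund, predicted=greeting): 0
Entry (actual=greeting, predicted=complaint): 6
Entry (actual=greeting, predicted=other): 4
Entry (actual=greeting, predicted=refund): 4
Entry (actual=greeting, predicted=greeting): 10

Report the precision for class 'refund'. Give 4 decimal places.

0.7143

Treat 'refund' as positive and all other classes as negative.
precision = TP/(TP+FP).
refund: TP=10, FP=0+0+4=4 → 10/14 = 0.71429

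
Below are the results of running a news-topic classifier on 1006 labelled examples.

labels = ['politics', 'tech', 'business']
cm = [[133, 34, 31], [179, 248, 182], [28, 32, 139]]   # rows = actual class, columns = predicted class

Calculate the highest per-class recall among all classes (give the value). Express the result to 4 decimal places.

0.6985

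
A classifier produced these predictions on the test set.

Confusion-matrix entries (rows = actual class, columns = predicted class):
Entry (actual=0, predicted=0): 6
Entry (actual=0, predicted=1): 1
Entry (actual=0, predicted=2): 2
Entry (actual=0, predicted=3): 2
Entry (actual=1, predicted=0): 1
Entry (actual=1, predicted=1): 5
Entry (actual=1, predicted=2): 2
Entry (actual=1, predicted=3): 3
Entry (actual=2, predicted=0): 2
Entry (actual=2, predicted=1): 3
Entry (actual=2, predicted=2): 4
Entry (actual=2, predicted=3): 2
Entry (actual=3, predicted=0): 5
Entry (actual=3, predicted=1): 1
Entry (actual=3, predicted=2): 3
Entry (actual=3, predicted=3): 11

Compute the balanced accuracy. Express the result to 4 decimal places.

0.4784

Balanced accuracy = mean of per-class recall.
  0: recall = 6/11 = 0.54545
  1: recall = 5/11 = 0.45455
  2: recall = 4/11 = 0.36364
  3: recall = 11/20 = 0.55000
Mean = (0.54545 + 0.45455 + 0.36364 + 0.55000) / 4 = 0.4784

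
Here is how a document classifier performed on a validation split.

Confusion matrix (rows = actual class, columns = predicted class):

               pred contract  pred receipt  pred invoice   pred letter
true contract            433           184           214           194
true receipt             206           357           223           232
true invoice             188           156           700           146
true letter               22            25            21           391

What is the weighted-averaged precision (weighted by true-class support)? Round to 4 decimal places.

0.5232

Per-class precision (TP/(TP+FP)):
  contract: TP=433, FP=206+188+22=416 → 433/849 = 0.51001
  receipt: TP=357, FP=184+156+25=365 → 357/722 = 0.49446
  invoice: TP=700, FP=214+223+21=458 → 700/1158 = 0.60449
  letter: TP=391, FP=194+232+146=572 → 391/963 = 0.40602
Weighted-precision = Σ (supportᵢ/N)·precisionᵢ with N=3692: (1025/3692)·0.51001 + (1018/3692)·0.49446 + (1190/3692)·0.60449 + (459/3692)·0.40602 = 0.5232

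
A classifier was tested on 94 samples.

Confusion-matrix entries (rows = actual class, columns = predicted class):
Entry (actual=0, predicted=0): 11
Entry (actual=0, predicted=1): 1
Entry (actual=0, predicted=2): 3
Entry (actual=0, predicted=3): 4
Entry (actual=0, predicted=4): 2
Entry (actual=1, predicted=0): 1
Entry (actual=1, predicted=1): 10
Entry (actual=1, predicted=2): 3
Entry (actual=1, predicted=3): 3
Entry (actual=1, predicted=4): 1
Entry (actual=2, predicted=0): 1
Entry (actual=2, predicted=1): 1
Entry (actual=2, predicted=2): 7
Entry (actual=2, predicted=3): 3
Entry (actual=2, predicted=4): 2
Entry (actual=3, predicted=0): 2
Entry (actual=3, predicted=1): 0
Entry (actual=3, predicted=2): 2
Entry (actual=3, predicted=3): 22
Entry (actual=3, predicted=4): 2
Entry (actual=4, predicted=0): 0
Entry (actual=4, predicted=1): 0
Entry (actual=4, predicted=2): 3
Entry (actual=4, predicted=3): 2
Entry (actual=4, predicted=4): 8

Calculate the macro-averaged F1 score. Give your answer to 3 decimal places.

Per-class F1 score (2·TP/(2·TP+FP+FN)):
  0: TP=11, FP=1+1+2+0=4, FN=1+3+4+2=10 → 22/36 = 0.6111
  1: TP=10, FP=1+1+0+0=2, FN=1+3+3+1=8 → 20/30 = 0.6667
  2: TP=7, FP=3+3+2+3=11, FN=1+1+3+2=7 → 14/32 = 0.4375
  3: TP=22, FP=4+3+3+2=12, FN=2+0+2+2=6 → 44/62 = 0.7097
  4: TP=8, FP=2+1+2+2=7, FN=0+0+3+2=5 → 16/28 = 0.5714
Macro-F1 score = mean = (0.6111 + 0.6667 + 0.4375 + 0.7097 + 0.5714) / 5 = 0.599

0.599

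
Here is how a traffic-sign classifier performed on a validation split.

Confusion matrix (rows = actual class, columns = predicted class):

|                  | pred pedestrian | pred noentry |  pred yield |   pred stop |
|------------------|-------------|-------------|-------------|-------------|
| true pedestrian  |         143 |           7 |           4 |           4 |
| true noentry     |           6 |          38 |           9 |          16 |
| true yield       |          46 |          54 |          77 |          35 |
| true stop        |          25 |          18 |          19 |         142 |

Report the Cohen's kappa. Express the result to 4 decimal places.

Observed agreement pₒ = trace/N = 400/643 = 0.62208
Expected agreement pₑ = Σ (rowᵢ·colᵢ)/N² = (158·220 + 69·117 + 212·109 + 204·197)/643² = 0.25669
κ = (pₒ − pₑ)/(1 − pₑ) = (0.62208 − 0.25669)/(1 − 0.25669) = 0.4916

0.4916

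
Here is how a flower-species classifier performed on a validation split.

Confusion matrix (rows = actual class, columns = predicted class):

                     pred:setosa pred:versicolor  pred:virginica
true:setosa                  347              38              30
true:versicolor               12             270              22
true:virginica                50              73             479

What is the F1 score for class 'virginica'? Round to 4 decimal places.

0.8455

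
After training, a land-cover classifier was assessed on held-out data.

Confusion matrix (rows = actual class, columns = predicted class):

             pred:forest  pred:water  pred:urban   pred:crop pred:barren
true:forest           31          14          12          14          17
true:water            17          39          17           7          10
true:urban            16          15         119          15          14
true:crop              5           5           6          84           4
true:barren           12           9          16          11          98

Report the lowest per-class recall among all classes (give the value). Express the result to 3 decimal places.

Per-class recall (TP/(TP+FN)):
  forest: TP=31, FN=14+12+14+17=57 → 31/88 = 0.3523
  water: TP=39, FN=17+17+7+10=51 → 39/90 = 0.4333
  urban: TP=119, FN=16+15+15+14=60 → 119/179 = 0.6648
  crop: TP=84, FN=5+5+6+4=20 → 84/104 = 0.8077
  barren: TP=98, FN=12+9+16+11=48 → 98/146 = 0.6712
Lowest is class 'forest' with recall = 0.352.

0.352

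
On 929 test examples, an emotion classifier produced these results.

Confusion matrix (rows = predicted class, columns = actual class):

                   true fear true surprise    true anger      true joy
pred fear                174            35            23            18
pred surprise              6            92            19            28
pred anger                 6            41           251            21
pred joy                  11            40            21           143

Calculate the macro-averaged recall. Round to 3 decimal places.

0.701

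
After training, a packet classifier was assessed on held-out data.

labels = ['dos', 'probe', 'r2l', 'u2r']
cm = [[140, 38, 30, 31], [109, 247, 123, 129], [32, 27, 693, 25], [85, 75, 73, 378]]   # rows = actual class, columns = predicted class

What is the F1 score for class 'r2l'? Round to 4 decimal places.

0.8172

Treat 'r2l' as positive and all other classes as negative.
F1 score = 2·TP/(2·TP+FP+FN).
r2l: TP=693, FP=30+123+73=226, FN=32+27+25=84 → 1386/1696 = 0.81722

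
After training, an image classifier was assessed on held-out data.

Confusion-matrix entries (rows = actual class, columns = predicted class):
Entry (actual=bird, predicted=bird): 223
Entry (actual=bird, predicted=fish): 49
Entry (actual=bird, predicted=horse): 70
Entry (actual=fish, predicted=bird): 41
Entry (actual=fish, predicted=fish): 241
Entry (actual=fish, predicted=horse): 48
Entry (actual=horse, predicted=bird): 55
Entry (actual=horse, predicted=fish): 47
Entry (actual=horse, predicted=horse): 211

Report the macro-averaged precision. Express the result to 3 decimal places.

Per-class precision (TP/(TP+FP)):
  bird: TP=223, FP=41+55=96 → 223/319 = 0.6991
  fish: TP=241, FP=49+47=96 → 241/337 = 0.7151
  horse: TP=211, FP=70+48=118 → 211/329 = 0.6413
Macro-precision = mean = (0.6991 + 0.7151 + 0.6413) / 3 = 0.685

0.685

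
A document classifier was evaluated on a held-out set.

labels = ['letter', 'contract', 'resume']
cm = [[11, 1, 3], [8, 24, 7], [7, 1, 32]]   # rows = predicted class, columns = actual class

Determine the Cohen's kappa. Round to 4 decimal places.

Observed agreement pₒ = trace/N = 67/94 = 0.71277
Expected agreement pₑ = Σ (rowᵢ·colᵢ)/N² = (26·15 + 26·39 + 42·40)/94² = 0.34903
κ = (pₒ − pₑ)/(1 − pₑ) = (0.71277 − 0.34903)/(1 − 0.34903) = 0.5588

0.5588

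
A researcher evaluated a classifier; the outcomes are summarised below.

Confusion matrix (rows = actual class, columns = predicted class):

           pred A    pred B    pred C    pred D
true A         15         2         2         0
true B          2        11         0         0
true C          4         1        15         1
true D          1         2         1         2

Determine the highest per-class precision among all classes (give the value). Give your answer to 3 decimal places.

Per-class precision (TP/(TP+FP)):
  A: TP=15, FP=2+4+1=7 → 15/22 = 0.6818
  B: TP=11, FP=2+1+2=5 → 11/16 = 0.6875
  C: TP=15, FP=2+0+1=3 → 15/18 = 0.8333
  D: TP=2, FP=0+0+1=1 → 2/3 = 0.6667
Highest is class 'C' with precision = 0.833.

0.833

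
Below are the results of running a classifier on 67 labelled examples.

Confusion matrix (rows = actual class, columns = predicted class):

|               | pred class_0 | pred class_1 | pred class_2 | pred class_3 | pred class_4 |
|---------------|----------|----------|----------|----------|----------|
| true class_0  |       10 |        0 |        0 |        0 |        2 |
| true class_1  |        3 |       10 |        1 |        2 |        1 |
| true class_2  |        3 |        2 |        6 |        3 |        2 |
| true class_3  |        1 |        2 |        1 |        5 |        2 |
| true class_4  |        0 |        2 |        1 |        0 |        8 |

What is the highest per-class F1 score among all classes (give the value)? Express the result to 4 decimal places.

0.6897

Per-class F1 score (2·TP/(2·TP+FP+FN)):
  class_0: TP=10, FP=3+3+1+0=7, FN=0+0+0+2=2 → 20/29 = 0.68966
  class_1: TP=10, FP=0+2+2+2=6, FN=3+1+2+1=7 → 20/33 = 0.60606
  class_2: TP=6, FP=0+1+1+1=3, FN=3+2+3+2=10 → 12/25 = 0.48000
  class_3: TP=5, FP=0+2+3+0=5, FN=1+2+1+2=6 → 10/21 = 0.47619
  class_4: TP=8, FP=2+1+2+2=7, FN=0+2+1+0=3 → 16/26 = 0.61538
Highest is class 'class_0' with F1 score = 0.6897.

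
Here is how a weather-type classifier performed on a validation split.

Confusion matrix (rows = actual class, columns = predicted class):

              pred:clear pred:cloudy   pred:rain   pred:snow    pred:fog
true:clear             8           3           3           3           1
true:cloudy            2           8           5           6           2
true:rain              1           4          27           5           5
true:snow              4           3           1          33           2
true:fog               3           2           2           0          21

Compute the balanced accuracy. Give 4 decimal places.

0.5905

Balanced accuracy = mean of per-class recall.
  clear: recall = 8/18 = 0.44444
  cloudy: recall = 8/23 = 0.34783
  rain: recall = 27/42 = 0.64286
  snow: recall = 33/43 = 0.76744
  fog: recall = 21/28 = 0.75000
Mean = (0.44444 + 0.34783 + 0.64286 + 0.76744 + 0.75000) / 5 = 0.5905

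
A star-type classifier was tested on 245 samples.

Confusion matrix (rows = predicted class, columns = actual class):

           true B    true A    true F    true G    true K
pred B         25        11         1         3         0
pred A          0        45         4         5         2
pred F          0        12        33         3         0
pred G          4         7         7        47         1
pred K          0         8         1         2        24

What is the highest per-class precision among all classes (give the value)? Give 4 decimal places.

Per-class precision (TP/(TP+FP)):
  B: TP=25, FP=11+1+3+0=15 → 25/40 = 0.62500
  A: TP=45, FP=0+4+5+2=11 → 45/56 = 0.80357
  F: TP=33, FP=0+12+3+0=15 → 33/48 = 0.68750
  G: TP=47, FP=4+7+7+1=19 → 47/66 = 0.71212
  K: TP=24, FP=0+8+1+2=11 → 24/35 = 0.68571
Highest is class 'A' with precision = 0.8036.

0.8036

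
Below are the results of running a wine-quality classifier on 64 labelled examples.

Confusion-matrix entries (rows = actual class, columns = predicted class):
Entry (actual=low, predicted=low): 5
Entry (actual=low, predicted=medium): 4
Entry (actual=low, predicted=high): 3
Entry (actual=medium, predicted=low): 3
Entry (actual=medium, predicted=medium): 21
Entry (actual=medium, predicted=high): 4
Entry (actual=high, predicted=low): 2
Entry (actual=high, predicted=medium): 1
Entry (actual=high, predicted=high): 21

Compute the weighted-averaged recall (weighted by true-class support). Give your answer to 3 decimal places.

Per-class recall (TP/(TP+FN)):
  low: TP=5, FN=4+3=7 → 5/12 = 0.4167
  medium: TP=21, FN=3+4=7 → 21/28 = 0.7500
  high: TP=21, FN=2+1=3 → 21/24 = 0.8750
Weighted-recall = Σ (supportᵢ/N)·recallᵢ with N=64: (12/64)·0.4167 + (28/64)·0.7500 + (24/64)·0.8750 = 0.734

0.734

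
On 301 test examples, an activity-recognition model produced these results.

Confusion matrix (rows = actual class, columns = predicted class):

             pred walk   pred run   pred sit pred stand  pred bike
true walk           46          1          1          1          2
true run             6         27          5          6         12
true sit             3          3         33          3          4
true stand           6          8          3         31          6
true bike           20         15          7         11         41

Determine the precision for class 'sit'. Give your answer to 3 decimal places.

Take TP from the diagonal, FP from the rest of the 'sit' prediction marginal, FN from the rest of the 'sit' actual marginal.
precision = TP/(TP+FP).
sit: TP=33, FP=1+5+3+7=16 → 33/49 = 0.6735

0.673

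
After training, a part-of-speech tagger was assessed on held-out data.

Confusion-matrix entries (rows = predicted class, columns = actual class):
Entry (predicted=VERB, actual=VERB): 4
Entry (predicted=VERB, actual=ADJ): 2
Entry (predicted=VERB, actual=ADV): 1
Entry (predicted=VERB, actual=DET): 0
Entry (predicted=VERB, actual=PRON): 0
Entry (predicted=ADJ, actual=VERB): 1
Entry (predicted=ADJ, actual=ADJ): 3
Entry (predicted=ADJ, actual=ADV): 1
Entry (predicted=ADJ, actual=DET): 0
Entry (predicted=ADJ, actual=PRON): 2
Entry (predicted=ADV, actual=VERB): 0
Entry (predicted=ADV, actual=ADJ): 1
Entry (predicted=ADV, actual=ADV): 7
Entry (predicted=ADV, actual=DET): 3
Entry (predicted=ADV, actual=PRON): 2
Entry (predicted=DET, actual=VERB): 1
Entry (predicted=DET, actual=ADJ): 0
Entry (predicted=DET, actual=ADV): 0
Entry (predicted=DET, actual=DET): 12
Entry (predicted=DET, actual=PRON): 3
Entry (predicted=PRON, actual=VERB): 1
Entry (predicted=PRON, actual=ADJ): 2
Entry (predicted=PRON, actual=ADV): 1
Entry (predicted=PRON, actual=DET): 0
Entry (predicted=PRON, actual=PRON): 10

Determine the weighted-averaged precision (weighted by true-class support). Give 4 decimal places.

0.6352

Per-class precision (TP/(TP+FP)):
  VERB: TP=4, FP=2+1+0+0=3 → 4/7 = 0.57143
  ADJ: TP=3, FP=1+1+0+2=4 → 3/7 = 0.42857
  ADV: TP=7, FP=0+1+3+2=6 → 7/13 = 0.53846
  DET: TP=12, FP=1+0+0+3=4 → 12/16 = 0.75000
  PRON: TP=10, FP=1+2+1+0=4 → 10/14 = 0.71429
Weighted-precision = Σ (supportᵢ/N)·precisionᵢ with N=57: (7/57)·0.57143 + (8/57)·0.42857 + (10/57)·0.53846 + (15/57)·0.75000 + (17/57)·0.71429 = 0.6352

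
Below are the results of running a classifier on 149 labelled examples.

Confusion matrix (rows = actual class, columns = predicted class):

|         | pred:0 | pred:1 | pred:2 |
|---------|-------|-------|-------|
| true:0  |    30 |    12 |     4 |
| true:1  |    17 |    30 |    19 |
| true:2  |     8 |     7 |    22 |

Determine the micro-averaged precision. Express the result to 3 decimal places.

Micro-averaging pools counts across classes: ΣTP=82, ΣFP=67, ΣFN=67.
Micro-precision = TP/(TP+FP) on pooled counts = 0.550 (equals overall accuracy in single-label multiclass).

0.550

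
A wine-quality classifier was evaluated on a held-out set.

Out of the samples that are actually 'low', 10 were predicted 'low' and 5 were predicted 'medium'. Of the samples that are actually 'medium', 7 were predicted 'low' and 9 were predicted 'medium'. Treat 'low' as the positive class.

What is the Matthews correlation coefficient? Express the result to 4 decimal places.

MCC = (TP·TN − FP·FN) / √((TP+FP)(TP+FN)(TN+FP)(TN+FN))
Numerator = 10·9 − 7·5 = 55
Denominator = √(17·15·16·14) = √57120 = 238.9979
MCC = 55 / 238.9979 = 0.2301

0.2301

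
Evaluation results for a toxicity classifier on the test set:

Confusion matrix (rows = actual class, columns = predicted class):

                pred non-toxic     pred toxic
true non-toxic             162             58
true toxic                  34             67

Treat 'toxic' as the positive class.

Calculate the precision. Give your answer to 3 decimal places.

Precision = TP/(TP+FP) = 67/(67+58) = 67/125 = 0.536

0.536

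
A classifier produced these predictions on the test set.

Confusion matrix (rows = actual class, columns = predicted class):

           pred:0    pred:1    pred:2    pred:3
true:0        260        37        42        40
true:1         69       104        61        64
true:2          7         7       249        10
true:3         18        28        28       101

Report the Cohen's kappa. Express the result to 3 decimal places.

0.507

Observed agreement pₒ = trace/N = 714/1125 = 0.6347
Expected agreement pₑ = Σ (rowᵢ·colᵢ)/N² = (379·354 + 298·176 + 273·380 + 175·215)/1125² = 0.2591
κ = (pₒ − pₑ)/(1 − pₑ) = (0.6347 − 0.2591)/(1 − 0.2591) = 0.507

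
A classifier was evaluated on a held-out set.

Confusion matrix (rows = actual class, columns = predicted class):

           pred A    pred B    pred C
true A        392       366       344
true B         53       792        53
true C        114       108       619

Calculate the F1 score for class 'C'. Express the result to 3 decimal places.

0.667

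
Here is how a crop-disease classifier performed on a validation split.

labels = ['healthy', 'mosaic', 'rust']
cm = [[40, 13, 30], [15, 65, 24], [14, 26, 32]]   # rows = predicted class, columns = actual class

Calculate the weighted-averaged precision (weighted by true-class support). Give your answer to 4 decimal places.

0.5269

Per-class precision (TP/(TP+FP)):
  healthy: TP=40, FP=13+30=43 → 40/83 = 0.48193
  mosaic: TP=65, FP=15+24=39 → 65/104 = 0.62500
  rust: TP=32, FP=14+26=40 → 32/72 = 0.44444
Weighted-precision = Σ (supportᵢ/N)·precisionᵢ with N=259: (69/259)·0.48193 + (104/259)·0.62500 + (86/259)·0.44444 = 0.5269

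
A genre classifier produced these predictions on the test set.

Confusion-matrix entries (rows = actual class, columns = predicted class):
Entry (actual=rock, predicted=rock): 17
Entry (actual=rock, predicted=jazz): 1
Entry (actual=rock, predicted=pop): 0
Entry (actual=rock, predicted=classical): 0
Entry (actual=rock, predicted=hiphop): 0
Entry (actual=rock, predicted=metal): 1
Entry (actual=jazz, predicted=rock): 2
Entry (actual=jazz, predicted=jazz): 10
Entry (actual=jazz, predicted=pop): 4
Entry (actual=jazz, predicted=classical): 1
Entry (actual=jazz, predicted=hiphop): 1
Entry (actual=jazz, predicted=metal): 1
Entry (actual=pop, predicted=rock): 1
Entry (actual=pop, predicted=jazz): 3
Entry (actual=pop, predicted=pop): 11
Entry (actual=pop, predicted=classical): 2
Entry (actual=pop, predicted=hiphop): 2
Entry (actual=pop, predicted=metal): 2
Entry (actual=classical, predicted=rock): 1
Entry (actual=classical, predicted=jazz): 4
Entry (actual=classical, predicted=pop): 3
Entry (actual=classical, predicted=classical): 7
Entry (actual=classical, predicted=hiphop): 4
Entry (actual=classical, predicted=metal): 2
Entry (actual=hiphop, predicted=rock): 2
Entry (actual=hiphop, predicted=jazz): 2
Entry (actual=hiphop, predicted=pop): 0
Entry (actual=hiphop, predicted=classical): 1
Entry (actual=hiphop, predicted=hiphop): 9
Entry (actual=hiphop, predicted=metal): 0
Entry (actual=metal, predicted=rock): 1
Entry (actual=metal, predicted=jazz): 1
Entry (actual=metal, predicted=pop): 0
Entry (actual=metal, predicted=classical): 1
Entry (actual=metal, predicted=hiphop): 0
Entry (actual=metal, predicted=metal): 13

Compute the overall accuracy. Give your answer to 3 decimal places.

Accuracy = trace / total = (17+10+11+7+9+13=67) / 110 = 67/110 = 0.609

0.609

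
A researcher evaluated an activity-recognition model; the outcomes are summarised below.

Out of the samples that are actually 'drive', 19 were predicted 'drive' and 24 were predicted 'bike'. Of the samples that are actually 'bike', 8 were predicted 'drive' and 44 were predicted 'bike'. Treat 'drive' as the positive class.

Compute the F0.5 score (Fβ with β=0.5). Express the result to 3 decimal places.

Fβ = (1+β²)·TP / ((1+β²)·TP + β²·FN + FP), with β²=1/4
= 1.25·19 / (1.25·19 + 0.25·24 + 8) = 0.629

0.629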